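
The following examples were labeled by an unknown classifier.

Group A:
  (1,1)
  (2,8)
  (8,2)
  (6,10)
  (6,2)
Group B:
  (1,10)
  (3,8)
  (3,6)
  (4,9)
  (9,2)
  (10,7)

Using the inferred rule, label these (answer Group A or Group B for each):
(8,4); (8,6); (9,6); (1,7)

Group A, Group A, Group B, Group A

A rule that fits every label: sum is even — true of each 'Group A' example, false of each 'Group B' one.
(8,4) → 8+4 = 12 → Group A. (8,6) → 8+6 = 14 → Group A. (9,6) → 9+6 = 15 → Group B. (1,7) → 1+7 = 8 → Group A.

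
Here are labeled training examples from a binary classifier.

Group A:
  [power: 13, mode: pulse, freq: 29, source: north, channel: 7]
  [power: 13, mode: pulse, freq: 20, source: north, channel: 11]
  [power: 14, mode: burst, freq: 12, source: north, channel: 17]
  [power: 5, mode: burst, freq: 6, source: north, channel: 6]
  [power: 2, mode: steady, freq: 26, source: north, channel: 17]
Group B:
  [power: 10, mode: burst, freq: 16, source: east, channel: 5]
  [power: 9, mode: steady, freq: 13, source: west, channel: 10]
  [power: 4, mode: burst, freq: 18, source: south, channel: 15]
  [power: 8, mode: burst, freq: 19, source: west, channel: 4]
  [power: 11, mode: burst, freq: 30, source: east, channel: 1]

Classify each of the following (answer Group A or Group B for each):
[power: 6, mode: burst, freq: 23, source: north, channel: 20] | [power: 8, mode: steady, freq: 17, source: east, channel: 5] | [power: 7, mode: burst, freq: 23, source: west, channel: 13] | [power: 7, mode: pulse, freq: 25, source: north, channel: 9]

The rule appears to be: source is north.
[power: 6, mode: burst, freq: 23, source: north, channel: 20]: source is north, matches → Group A. [power: 8, mode: steady, freq: 17, source: east, channel: 5]: source is east, fails this test → Group B. [power: 7, mode: burst, freq: 23, source: west, channel: 13]: source is west, fails this test → Group B. [power: 7, mode: pulse, freq: 25, source: north, channel: 9]: source is north, matches → Group A.

Group A, Group B, Group B, Group A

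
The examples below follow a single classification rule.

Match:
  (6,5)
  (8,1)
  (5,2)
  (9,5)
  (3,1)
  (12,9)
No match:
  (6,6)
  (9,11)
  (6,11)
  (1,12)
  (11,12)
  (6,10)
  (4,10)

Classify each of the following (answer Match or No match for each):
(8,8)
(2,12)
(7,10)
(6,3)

Every 'Match' example satisfies: first > second. None of the 'No match' examples do.

No match, No match, No match, Match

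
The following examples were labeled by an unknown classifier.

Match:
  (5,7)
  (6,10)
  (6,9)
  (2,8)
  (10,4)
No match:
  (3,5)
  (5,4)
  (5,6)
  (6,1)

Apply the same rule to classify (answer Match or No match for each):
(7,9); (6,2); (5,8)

Match, No match, Match

The pattern is that an item is 'Match' exactly when: max ≥ 7.
Match: (7,9), since max 9.
No match: (6,2), since max 6.
Match: (5,8), since max 8.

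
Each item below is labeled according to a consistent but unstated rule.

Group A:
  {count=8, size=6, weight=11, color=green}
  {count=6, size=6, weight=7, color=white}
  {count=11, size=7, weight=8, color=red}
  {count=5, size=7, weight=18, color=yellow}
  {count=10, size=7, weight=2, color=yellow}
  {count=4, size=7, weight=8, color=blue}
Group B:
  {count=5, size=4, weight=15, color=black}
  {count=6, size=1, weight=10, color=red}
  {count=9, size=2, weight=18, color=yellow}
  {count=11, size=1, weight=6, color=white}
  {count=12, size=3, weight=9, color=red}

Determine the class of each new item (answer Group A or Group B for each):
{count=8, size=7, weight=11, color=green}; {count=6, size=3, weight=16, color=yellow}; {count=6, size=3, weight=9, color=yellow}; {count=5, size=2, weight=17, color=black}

Group A, Group B, Group B, Group B

A rule that fits every label: size ≥ 6 — true of each 'Group A' example, false of each 'Group B' one.
{count=8, size=7, weight=11, color=green}: size = 7 — has this property, so Group A.
{count=6, size=3, weight=16, color=yellow}: size = 3 — fails this test, so Group B.
{count=6, size=3, weight=9, color=yellow}: size = 3 — fails this test, so Group B.
{count=5, size=2, weight=17, color=black}: size = 2 — fails this test, so Group B.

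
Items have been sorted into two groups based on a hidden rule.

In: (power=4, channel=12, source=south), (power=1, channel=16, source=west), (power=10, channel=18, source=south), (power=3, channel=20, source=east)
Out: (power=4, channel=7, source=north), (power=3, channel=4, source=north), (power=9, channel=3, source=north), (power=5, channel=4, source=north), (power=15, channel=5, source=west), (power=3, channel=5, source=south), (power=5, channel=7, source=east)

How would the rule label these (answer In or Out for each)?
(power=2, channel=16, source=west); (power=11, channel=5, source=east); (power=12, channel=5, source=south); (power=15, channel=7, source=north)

In, Out, Out, Out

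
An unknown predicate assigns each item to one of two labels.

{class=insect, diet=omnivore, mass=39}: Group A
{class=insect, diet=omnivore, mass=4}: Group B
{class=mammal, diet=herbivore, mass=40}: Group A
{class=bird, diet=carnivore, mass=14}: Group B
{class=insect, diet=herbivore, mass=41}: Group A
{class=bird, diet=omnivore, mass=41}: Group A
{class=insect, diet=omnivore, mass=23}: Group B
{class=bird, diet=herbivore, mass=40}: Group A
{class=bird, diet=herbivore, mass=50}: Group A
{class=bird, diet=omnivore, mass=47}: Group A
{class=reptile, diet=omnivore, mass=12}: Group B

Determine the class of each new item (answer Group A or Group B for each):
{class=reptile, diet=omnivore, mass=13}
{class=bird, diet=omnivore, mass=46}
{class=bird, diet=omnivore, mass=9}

The pattern is that an item is 'Group A' exactly when: mass ≥ 39.
{class=reptile, diet=omnivore, mass=13}: mass = 13 — doesn't qualify, so Group B.
{class=bird, diet=omnivore, mass=46}: mass = 46 — checks out, so Group A.
{class=bird, diet=omnivore, mass=9}: mass = 9 — doesn't qualify, so Group B.

Group B, Group A, Group B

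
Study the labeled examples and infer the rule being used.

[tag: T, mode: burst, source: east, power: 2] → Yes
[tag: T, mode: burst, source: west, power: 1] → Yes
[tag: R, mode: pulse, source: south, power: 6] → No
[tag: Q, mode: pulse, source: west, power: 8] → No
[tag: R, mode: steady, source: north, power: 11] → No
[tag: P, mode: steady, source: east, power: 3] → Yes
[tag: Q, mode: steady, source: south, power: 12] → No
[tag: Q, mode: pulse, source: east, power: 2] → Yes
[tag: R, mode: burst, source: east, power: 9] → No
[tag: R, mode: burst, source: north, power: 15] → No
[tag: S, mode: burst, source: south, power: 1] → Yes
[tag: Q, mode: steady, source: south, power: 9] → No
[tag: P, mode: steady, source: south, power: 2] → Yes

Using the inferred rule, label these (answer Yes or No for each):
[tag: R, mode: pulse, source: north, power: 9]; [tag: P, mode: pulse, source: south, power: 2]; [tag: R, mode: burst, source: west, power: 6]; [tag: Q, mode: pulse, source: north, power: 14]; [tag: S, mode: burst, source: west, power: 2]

Rule: power ≤ 3. This holds for each 'Yes' example and fails for each 'No' one.
[tag: R, mode: pulse, source: north, power: 9] → power = 9 → No. [tag: P, mode: pulse, source: south, power: 2] → power = 2 → Yes. [tag: R, mode: burst, source: west, power: 6] → power = 6 → No. [tag: Q, mode: pulse, source: north, power: 14] → power = 14 → No. [tag: S, mode: burst, source: west, power: 2] → power = 2 → Yes.

No, Yes, No, No, Yes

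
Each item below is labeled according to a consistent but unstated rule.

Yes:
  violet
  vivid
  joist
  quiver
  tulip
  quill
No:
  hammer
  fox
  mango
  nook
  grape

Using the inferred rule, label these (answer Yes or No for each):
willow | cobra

Yes, No

Comparing the two groups points to one rule — contains 'i'.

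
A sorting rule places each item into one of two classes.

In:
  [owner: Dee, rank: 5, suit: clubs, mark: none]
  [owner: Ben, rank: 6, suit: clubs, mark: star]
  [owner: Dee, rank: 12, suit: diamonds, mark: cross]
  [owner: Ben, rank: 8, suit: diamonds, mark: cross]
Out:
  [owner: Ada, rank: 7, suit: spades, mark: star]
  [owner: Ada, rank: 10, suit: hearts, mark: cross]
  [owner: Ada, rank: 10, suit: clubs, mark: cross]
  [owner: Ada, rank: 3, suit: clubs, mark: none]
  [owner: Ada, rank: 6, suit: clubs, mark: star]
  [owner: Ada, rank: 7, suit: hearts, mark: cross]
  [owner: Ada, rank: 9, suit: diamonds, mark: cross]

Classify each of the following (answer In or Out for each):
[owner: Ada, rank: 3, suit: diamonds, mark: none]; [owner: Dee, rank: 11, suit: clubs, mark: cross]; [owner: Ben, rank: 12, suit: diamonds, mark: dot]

The classifier is using: owner is not Ada.

Out, In, In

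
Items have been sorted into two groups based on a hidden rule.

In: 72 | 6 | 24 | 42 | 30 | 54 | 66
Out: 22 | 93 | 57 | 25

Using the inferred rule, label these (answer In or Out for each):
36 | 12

In, In

One predicate separates the groups cleanly: multiple of 6.
36: In (36 = 6·6).
12: In (12 = 6·2).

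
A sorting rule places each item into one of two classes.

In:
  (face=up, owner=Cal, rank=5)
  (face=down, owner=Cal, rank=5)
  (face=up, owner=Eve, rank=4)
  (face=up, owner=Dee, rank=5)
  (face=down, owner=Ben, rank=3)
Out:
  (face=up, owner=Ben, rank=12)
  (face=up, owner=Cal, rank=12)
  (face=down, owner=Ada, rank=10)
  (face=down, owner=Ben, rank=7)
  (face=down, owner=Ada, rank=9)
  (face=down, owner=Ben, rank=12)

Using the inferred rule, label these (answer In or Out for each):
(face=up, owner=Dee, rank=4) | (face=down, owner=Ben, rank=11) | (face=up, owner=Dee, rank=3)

In, Out, In

The distinguishing property — rank ≤ 5 — holds for all the 'In' cases and none of the 'Out' cases.
(face=up, owner=Dee, rank=4): rank = 4 — checks out, so In.
(face=down, owner=Ben, rank=11): rank = 11 — fails the rule, so Out.
(face=up, owner=Dee, rank=3): rank = 3 — checks out, so In.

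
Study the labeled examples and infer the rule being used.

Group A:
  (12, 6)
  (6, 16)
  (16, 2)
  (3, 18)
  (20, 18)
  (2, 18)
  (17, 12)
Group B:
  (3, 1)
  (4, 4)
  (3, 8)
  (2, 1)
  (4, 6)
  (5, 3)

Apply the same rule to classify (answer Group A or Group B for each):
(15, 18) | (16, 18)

Group A, Group A

'Group A' ⟺ sum ≥ 18.
(15, 18): 15+18 = 33, qualifies → Group A. (16, 18): 16+18 = 34, qualifies → Group A.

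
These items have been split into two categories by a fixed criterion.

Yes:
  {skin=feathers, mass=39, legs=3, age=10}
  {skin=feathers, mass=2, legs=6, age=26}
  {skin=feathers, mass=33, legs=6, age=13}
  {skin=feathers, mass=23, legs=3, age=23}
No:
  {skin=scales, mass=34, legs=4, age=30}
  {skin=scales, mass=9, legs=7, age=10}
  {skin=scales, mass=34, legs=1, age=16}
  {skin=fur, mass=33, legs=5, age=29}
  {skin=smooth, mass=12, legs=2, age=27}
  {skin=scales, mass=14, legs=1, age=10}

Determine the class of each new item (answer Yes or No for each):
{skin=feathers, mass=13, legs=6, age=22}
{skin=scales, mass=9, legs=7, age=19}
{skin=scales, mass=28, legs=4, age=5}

'Yes' ⟺ skin is feathers.
{skin=feathers, mass=13, legs=6, age=22}: skin is feathers, satisfies this → Yes.
{skin=scales, mass=9, legs=7, age=19}: skin is scales, lacks this property → No.
{skin=scales, mass=28, legs=4, age=5}: skin is scales, lacks this property → No.

Yes, No, No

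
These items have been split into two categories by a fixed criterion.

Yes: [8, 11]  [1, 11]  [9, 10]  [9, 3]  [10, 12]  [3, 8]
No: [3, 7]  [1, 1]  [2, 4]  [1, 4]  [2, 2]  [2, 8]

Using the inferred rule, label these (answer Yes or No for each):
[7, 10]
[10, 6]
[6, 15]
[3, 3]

Yes, Yes, Yes, No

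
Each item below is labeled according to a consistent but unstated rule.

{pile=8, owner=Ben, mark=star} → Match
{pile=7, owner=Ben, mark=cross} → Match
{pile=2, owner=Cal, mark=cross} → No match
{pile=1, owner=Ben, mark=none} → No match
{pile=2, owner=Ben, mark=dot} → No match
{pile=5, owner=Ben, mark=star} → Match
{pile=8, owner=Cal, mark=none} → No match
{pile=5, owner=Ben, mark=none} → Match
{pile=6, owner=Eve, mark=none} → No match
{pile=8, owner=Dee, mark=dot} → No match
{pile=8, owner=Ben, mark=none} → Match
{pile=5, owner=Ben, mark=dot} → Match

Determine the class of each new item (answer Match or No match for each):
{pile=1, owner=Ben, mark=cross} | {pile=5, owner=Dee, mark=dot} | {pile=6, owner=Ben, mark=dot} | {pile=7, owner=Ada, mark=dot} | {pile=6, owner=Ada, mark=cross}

The rule appears to be: owner is Ben AND pile ≥ 5.
{pile=1, owner=Ben, mark=cross}: owner is Ben, pile = 1 — fails this test, so No match. {pile=5, owner=Dee, mark=dot}: owner is Dee, pile = 5 — fails this test, so No match. {pile=6, owner=Ben, mark=dot}: owner is Ben, pile = 6 — meets the rule, so Match. {pile=7, owner=Ada, mark=dot}: owner is Ada, pile = 7 — fails this test, so No match. {pile=6, owner=Ada, mark=cross}: owner is Ada, pile = 6 — fails this test, so No match.

No match, No match, Match, No match, No match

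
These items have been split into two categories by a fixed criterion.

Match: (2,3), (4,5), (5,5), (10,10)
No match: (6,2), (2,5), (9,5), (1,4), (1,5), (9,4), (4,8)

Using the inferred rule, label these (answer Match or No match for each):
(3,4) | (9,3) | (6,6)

The rule appears to be: |first − second| ≤ 1.
Match: (3,4), since |3−4| = 1.
No match: (9,3), since |9−3| = 6.
Match: (6,6), since |6−6| = 0.

Match, No match, Match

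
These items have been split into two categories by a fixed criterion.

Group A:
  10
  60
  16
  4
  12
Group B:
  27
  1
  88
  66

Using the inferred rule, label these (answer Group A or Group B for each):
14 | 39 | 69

Rule: even AND at most 60. This holds for each 'Group A' example and fails for each 'Group B' one.
14 — 14 is even, 14 ≤ 60, hence Group A. 39 — 39 is odd, 39 ≤ 60, hence Group B. 69 — 69 is odd, 69 > 60, hence Group B.

Group A, Group B, Group B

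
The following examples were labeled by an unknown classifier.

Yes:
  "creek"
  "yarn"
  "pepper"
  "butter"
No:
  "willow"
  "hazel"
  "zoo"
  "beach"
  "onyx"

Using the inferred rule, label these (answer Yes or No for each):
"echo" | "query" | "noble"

No, Yes, No

The pattern is that an item is 'Yes' exactly when: contains 'r'.
"echo" — no 'r', hence No. "query" — has 'r', hence Yes. "noble" — no 'r', hence No.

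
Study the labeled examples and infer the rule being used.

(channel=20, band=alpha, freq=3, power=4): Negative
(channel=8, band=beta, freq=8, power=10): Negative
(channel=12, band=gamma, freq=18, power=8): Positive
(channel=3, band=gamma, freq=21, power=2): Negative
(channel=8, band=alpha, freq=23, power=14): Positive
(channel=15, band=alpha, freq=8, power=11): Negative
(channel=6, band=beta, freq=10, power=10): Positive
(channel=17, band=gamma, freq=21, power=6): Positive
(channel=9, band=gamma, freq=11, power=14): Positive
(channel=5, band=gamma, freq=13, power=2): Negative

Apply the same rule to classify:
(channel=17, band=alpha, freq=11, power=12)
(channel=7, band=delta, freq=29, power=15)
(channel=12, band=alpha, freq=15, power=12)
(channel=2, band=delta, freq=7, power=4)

Positive, Positive, Positive, Negative

The rule appears to be: power ≥ 4 AND freq ≥ 10.
(channel=17, band=alpha, freq=11, power=12): power = 12, freq = 11 — matches, so Positive. (channel=7, band=delta, freq=29, power=15): power = 15, freq = 29 — matches, so Positive. (channel=12, band=alpha, freq=15, power=12): power = 12, freq = 15 — matches, so Positive. (channel=2, band=delta, freq=7, power=4): power = 4, freq = 7 — doesn't qualify, so Negative.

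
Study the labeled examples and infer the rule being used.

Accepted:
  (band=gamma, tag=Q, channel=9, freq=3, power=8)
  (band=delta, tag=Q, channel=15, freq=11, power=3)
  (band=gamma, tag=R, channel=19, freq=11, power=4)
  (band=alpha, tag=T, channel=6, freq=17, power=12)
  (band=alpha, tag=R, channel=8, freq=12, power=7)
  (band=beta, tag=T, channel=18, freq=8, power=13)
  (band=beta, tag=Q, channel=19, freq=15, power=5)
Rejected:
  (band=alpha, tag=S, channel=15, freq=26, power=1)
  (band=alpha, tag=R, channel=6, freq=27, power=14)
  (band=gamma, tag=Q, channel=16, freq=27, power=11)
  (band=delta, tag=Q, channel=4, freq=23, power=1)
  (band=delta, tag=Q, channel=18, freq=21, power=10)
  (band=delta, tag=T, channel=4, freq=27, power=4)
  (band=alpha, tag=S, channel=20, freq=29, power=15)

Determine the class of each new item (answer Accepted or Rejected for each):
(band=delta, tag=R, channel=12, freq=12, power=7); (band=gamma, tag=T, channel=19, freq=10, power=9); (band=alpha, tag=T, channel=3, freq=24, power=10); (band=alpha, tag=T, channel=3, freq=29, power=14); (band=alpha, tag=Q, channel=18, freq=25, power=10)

Accepted, Accepted, Rejected, Rejected, Rejected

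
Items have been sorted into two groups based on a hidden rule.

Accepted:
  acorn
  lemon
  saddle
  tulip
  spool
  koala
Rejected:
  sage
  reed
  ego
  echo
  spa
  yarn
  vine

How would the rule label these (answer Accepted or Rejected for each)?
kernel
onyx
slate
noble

A rule that fits every label: length ≥ 5 — true of each 'Accepted' example, false of each 'Rejected' one.

Accepted, Rejected, Accepted, Accepted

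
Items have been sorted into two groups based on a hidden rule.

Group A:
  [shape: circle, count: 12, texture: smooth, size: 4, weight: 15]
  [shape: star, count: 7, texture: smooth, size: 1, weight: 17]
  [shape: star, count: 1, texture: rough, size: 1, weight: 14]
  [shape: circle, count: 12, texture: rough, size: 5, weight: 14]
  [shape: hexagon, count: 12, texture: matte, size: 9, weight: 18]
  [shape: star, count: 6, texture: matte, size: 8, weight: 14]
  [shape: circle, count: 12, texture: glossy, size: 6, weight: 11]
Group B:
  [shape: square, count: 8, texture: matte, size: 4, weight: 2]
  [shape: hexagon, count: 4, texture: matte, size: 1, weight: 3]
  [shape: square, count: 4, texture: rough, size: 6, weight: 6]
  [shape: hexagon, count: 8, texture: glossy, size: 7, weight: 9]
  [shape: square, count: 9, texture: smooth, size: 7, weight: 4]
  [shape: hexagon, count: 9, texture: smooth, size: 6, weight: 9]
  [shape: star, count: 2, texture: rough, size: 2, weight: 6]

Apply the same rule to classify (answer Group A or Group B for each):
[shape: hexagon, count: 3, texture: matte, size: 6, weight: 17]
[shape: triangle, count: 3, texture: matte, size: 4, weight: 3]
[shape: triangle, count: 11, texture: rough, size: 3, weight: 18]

The distinguishing property — weight ≥ 11 — holds for all the 'Group A' cases and none of the 'Group B' cases.
[shape: hexagon, count: 3, texture: matte, size: 6, weight: 17]: weight = 17, matches → Group A.
[shape: triangle, count: 3, texture: matte, size: 4, weight: 3]: weight = 3, doesn't match → Group B.
[shape: triangle, count: 11, texture: rough, size: 3, weight: 18]: weight = 18, matches → Group A.

Group A, Group B, Group A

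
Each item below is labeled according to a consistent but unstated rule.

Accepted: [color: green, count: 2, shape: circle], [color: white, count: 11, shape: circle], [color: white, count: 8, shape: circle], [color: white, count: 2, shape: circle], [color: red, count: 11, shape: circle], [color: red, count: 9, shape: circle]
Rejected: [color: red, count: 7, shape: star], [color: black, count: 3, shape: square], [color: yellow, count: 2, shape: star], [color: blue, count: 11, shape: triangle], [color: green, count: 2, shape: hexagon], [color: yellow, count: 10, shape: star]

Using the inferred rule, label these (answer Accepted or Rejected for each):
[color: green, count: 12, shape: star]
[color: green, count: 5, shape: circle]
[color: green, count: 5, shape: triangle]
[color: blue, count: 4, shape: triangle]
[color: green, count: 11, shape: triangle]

Looking at the examples, the only property every 'Accepted' case has and every 'Rejected' case lacks is: shape is circle.
[color: green, count: 12, shape: star]: shape is star, does not pass → Rejected. [color: green, count: 5, shape: circle]: shape is circle, meets the rule → Accepted. [color: green, count: 5, shape: triangle]: shape is triangle, does not pass → Rejected. [color: blue, count: 4, shape: triangle]: shape is triangle, does not pass → Rejected. [color: green, count: 11, shape: triangle]: shape is triangle, does not pass → Rejected.

Rejected, Accepted, Rejected, Rejected, Rejected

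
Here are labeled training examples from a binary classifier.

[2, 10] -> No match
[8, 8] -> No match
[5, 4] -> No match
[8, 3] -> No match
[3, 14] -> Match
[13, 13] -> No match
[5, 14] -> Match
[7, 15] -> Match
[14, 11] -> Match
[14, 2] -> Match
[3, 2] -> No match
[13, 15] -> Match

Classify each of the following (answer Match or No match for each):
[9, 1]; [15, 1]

'Match' ⟺ max ≥ 14.
No match: [9, 1], since max 9. Match: [15, 1], since max 15.

No match, Match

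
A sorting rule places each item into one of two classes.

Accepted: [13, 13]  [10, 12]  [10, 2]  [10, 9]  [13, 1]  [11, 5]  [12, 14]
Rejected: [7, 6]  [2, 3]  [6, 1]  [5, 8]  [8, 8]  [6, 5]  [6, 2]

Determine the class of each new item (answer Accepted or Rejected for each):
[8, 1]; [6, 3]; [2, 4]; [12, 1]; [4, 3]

Rejected, Rejected, Rejected, Accepted, Rejected

A rule that fits every label: first ≥ 9 — true of each 'Accepted' example, false of each 'Rejected' one.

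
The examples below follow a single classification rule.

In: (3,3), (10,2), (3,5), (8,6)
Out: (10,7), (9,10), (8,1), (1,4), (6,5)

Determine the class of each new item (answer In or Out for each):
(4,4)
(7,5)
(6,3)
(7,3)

In, In, Out, In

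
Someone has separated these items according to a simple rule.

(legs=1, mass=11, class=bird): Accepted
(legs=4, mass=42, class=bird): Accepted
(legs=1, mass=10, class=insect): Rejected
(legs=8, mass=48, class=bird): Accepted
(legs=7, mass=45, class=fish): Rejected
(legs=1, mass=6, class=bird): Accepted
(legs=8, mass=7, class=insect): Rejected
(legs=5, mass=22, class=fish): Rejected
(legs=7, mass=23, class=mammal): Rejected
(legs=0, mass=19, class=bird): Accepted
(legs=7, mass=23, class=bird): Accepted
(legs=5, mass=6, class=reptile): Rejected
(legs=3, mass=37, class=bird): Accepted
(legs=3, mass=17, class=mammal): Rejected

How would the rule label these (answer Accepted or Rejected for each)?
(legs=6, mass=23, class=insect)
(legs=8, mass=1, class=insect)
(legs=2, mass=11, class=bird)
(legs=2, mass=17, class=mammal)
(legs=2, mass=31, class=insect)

Rejected, Rejected, Accepted, Rejected, Rejected

A rule that fits every label: class is bird — true of each 'Accepted' example, false of each 'Rejected' one.
(legs=6, mass=23, class=insect) → class is insect → Rejected.
(legs=8, mass=1, class=insect) → class is insect → Rejected.
(legs=2, mass=11, class=bird) → class is bird → Accepted.
(legs=2, mass=17, class=mammal) → class is mammal → Rejected.
(legs=2, mass=31, class=insect) → class is insect → Rejected.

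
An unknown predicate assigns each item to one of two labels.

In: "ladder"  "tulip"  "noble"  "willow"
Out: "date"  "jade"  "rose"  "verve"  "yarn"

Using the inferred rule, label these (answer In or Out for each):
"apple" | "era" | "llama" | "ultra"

One predicate separates the groups cleanly: contains 'l'.
"apple": In (has 'l').
"era": Out (no 'l').
"llama": In (has 'l').
"ultra": In (has 'l').

In, Out, In, In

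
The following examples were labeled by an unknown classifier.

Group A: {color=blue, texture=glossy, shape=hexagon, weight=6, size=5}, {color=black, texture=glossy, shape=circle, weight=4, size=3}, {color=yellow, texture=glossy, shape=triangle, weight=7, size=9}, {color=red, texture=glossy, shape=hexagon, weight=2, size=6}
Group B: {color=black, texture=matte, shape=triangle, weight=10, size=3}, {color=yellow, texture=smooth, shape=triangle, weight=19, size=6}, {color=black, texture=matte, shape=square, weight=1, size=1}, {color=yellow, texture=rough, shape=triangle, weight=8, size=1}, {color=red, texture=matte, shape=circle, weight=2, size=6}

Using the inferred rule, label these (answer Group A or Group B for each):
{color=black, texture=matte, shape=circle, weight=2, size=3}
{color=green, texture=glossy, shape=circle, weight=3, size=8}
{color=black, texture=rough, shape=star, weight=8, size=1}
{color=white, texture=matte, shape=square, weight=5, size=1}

'Group A' ⟺ texture is glossy.

Group B, Group A, Group B, Group B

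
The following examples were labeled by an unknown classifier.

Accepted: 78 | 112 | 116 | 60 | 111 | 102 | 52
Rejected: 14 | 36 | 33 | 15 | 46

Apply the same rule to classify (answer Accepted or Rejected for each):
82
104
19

Accepted, Accepted, Rejected

Rule: at least 52. This holds for each 'Accepted' example and fails for each 'Rejected' one.
Accepted: 82, since 82 ≥ 52. Accepted: 104, since 104 ≥ 52. Rejected: 19, since 19 < 52.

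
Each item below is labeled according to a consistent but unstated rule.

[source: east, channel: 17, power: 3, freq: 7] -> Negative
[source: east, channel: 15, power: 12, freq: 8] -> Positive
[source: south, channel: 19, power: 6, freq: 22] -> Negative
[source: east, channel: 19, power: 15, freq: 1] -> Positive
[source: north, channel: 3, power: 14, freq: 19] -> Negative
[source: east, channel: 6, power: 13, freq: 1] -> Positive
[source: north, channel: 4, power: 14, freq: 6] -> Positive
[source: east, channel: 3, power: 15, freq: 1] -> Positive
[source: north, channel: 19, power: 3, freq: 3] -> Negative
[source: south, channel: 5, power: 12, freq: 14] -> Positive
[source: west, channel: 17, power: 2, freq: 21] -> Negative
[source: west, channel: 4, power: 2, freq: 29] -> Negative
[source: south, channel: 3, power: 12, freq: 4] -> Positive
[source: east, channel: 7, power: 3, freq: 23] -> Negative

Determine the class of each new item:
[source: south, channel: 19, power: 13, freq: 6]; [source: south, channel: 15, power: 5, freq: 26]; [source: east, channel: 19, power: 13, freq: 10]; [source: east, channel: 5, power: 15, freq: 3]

Positive, Negative, Positive, Positive

All 'Positive' examples share one property — freq ≤ 14 AND power ≥ 6 — and every 'Negative' example lacks it.
[source: south, channel: 19, power: 13, freq: 6]: Positive (freq = 6, power = 13). [source: south, channel: 15, power: 5, freq: 26]: Negative (freq = 26, power = 5). [source: east, channel: 19, power: 13, freq: 10]: Positive (freq = 10, power = 13). [source: east, channel: 5, power: 15, freq: 3]: Positive (freq = 3, power = 15).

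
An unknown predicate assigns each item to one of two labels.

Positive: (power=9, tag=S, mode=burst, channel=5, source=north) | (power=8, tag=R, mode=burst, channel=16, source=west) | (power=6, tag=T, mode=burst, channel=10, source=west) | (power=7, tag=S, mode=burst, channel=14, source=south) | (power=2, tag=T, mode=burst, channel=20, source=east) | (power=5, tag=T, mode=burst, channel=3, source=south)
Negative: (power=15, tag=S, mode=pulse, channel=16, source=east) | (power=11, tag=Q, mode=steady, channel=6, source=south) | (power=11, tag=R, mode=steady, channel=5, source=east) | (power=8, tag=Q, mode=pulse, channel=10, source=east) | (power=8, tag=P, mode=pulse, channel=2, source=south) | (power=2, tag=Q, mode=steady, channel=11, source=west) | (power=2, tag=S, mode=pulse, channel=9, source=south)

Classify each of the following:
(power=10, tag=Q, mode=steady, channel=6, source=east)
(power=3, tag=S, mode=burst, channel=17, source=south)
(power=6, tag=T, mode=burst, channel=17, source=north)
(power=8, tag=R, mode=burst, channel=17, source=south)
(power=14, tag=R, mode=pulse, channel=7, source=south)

Negative, Positive, Positive, Positive, Negative

The simplest hypothesis consistent with all the labels is: mode is burst.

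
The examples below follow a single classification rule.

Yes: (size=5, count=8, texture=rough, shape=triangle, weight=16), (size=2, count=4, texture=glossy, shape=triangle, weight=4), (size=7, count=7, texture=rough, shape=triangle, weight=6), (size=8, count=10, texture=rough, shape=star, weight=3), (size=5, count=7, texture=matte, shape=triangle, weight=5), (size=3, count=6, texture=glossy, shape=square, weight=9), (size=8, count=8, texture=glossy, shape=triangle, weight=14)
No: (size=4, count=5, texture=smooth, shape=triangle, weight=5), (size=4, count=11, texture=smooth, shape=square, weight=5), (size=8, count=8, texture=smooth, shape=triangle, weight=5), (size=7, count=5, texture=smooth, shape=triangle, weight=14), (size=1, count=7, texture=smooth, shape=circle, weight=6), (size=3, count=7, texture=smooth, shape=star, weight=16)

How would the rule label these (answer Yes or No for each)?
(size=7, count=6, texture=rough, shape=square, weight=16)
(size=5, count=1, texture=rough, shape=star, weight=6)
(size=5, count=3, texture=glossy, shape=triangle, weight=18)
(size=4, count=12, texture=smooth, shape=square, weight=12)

Yes, Yes, Yes, No

'Yes' ⟺ texture is not smooth.
(size=7, count=6, texture=rough, shape=square, weight=16): Yes (texture is rough). (size=5, count=1, texture=rough, shape=star, weight=6): Yes (texture is rough). (size=5, count=3, texture=glossy, shape=triangle, weight=18): Yes (texture is glossy). (size=4, count=12, texture=smooth, shape=square, weight=12): No (texture is smooth).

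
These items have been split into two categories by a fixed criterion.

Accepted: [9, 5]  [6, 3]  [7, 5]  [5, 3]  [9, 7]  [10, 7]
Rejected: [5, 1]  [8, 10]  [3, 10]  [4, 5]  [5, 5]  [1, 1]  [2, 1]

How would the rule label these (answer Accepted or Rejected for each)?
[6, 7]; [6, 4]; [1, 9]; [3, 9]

The common property of the 'Accepted' items is: first > second AND sum ≥ 8. No 'Rejected' item has it.

Rejected, Accepted, Rejected, Rejected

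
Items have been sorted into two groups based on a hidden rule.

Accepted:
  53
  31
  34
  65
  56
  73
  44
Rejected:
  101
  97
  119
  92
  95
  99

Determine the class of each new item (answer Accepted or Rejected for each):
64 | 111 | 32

Accepted, Rejected, Accepted

One predicate separates the groups cleanly: at most 73.
64: 64 ≤ 73, qualifies → Accepted. 111: 111 > 73, doesn't qualify → Rejected. 32: 32 ≤ 73, qualifies → Accepted.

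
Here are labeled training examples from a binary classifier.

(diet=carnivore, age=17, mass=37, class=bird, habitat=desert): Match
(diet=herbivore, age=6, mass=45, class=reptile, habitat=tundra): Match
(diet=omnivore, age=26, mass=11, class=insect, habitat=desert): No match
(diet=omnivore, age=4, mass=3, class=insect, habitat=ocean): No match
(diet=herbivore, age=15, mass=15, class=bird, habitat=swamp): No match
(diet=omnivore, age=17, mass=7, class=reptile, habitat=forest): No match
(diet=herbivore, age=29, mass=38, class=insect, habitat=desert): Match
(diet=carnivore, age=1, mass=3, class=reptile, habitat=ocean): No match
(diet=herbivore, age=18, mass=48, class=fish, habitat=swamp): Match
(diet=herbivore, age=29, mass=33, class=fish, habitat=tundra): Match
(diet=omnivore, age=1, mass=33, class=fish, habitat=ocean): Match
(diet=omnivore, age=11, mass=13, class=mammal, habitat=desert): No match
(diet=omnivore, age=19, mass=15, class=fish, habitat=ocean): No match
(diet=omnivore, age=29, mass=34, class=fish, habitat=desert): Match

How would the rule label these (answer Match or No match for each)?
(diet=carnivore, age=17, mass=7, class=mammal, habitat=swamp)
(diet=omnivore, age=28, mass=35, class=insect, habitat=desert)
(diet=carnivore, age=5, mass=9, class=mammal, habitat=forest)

The simplest hypothesis consistent with all the labels is: mass ≥ 33.
No match: (diet=carnivore, age=17, mass=7, class=mammal, habitat=swamp), since mass = 7.
Match: (diet=omnivore, age=28, mass=35, class=insect, habitat=desert), since mass = 35.
No match: (diet=carnivore, age=5, mass=9, class=mammal, habitat=forest), since mass = 9.

No match, Match, No match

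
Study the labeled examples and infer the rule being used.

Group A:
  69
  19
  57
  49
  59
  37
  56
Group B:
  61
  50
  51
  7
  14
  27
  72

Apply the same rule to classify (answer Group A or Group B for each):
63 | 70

The rule appears to be: digit sum ≥ 10.
Group B: 63, since digit sum 6+3 = 9.
Group B: 70, since digit sum 7+0 = 7.

Group B, Group B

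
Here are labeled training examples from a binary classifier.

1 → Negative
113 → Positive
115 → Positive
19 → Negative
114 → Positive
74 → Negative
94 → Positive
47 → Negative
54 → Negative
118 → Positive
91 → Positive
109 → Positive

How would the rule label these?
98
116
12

A rule that fits every label: at least 91 — true of each 'Positive' example, false of each 'Negative' one.

Positive, Positive, Negative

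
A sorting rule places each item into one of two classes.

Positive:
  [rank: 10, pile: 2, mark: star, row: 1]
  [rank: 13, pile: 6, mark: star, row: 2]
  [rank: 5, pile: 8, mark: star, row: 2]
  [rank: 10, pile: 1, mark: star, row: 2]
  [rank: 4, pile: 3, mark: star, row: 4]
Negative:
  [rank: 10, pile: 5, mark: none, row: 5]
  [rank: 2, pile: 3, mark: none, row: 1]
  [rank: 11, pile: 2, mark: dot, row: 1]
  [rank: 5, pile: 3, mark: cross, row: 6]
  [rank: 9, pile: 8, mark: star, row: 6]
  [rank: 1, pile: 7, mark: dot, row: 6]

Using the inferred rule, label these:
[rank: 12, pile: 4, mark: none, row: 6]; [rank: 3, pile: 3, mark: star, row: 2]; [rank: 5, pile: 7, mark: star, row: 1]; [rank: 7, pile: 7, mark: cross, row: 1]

The distinguishing property — mark is star AND row ≤ 4 — holds for all the 'Positive' cases and none of the 'Negative' cases.
[rank: 12, pile: 4, mark: none, row: 6] — mark is none, row = 6, hence Negative. [rank: 3, pile: 3, mark: star, row: 2] — mark is star, row = 2, hence Positive. [rank: 5, pile: 7, mark: star, row: 1] — mark is star, row = 1, hence Positive. [rank: 7, pile: 7, mark: cross, row: 1] — mark is cross, row = 1, hence Negative.

Negative, Positive, Positive, Negative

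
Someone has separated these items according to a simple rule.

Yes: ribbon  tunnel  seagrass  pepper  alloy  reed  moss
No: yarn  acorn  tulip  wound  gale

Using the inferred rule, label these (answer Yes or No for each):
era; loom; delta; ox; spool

The simplest hypothesis consistent with all the labels is: has a double letter.
era: no doubled letter — doesn't qualify, so No.
loom: 'oo' doubled — qualifies, so Yes.
delta: no doubled letter — doesn't qualify, so No.
ox: no doubled letter — doesn't qualify, so No.
spool: 'oo' doubled — qualifies, so Yes.

No, Yes, No, No, Yes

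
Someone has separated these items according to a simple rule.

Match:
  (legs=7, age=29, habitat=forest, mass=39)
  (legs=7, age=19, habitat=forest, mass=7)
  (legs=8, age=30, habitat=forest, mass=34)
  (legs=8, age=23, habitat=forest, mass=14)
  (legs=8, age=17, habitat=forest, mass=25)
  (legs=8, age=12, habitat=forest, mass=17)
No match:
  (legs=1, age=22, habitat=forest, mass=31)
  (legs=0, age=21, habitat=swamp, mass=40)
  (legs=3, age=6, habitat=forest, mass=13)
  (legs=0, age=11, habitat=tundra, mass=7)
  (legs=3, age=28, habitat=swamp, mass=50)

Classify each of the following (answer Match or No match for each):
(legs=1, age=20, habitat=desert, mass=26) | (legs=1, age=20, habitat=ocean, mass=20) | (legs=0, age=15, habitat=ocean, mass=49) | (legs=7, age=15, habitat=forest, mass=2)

The common property of the 'Match' items is: legs ≥ 7. No 'No match' item has it.
(legs=1, age=20, habitat=desert, mass=26) — legs = 1, hence No match. (legs=1, age=20, habitat=ocean, mass=20) — legs = 1, hence No match. (legs=0, age=15, habitat=ocean, mass=49) — legs = 0, hence No match. (legs=7, age=15, habitat=forest, mass=2) — legs = 7, hence Match.

No match, No match, No match, Match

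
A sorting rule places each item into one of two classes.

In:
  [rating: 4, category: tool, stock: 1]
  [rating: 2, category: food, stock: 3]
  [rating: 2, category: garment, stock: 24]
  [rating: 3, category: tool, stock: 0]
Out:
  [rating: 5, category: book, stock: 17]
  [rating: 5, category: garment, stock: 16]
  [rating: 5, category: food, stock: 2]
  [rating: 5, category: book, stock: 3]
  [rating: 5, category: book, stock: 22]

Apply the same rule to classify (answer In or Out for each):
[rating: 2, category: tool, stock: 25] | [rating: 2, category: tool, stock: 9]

In, In

A rule that fits every label: rating ≤ 4 — true of each 'In' example, false of each 'Out' one.
[rating: 2, category: tool, stock: 25] → rating = 2 → In. [rating: 2, category: tool, stock: 9] → rating = 2 → In.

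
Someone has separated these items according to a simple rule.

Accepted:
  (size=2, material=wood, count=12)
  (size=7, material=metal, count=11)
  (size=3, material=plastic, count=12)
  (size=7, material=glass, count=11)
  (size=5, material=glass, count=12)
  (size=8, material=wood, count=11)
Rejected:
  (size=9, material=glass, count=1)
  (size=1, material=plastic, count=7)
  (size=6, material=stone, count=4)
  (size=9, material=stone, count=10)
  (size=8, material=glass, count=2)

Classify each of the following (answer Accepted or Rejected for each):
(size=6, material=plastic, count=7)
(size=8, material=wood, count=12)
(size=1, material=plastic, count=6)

The distinguishing property — count ≥ 11 — holds for all the 'Accepted' cases and none of the 'Rejected' cases.
(size=6, material=plastic, count=7): count = 7 — does not fit, so Rejected.
(size=8, material=wood, count=12): count = 12 — has this property, so Accepted.
(size=1, material=plastic, count=6): count = 6 — does not fit, so Rejected.

Rejected, Accepted, Rejected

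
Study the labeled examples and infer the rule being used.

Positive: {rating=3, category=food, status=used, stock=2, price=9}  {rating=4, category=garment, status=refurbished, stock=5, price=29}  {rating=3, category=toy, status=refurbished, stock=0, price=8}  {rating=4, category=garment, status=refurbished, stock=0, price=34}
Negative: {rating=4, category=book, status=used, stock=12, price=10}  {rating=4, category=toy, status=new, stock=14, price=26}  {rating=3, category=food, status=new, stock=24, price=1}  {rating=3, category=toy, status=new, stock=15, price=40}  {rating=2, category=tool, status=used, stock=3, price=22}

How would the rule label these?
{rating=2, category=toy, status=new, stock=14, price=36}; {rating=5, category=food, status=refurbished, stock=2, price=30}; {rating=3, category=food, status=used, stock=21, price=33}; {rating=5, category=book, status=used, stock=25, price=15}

The common property of the 'Positive' items is: stock ≤ 5 AND rating ≥ 3. No 'Negative' item has it.

Negative, Positive, Negative, Negative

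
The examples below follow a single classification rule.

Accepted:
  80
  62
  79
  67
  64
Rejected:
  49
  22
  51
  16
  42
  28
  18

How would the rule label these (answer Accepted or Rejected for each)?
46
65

The simplest hypothesis consistent with all the labels is: at least 62.
46 — 46 < 62, hence Rejected.
65 — 65 ≥ 62, hence Accepted.

Rejected, Accepted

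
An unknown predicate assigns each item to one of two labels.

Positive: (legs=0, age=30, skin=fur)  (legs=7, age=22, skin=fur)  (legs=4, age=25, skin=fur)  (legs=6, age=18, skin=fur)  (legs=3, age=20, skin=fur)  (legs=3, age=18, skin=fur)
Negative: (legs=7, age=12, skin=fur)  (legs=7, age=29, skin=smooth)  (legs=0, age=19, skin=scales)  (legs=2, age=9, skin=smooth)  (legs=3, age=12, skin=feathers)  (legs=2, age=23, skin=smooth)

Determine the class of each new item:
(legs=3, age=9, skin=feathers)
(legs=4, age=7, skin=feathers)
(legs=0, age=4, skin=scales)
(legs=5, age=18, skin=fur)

The rule appears to be: skin is fur AND age ≥ 18.
(legs=3, age=9, skin=feathers): Negative (skin is feathers, age = 9).
(legs=4, age=7, skin=feathers): Negative (skin is feathers, age = 7).
(legs=0, age=4, skin=scales): Negative (skin is scales, age = 4).
(legs=5, age=18, skin=fur): Positive (skin is fur, age = 18).

Negative, Negative, Negative, Positive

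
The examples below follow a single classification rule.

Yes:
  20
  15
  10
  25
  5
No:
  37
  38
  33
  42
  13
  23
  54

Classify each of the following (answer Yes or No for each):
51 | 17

No, No

Comparing the two groups points to one rule — multiple of 5.
51: No (51 = 5·10 + 1). 17: No (17 = 5·3 + 2).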